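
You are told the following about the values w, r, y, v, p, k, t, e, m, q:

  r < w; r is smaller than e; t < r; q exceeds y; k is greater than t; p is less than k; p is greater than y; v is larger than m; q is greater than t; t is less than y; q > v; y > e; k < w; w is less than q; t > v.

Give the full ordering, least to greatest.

The consecutive links are each given: m < v; v < t; t < r; r < e; e < y; y < p; p < k; k < w; w < q.

m < v < t < r < e < y < p < k < w < q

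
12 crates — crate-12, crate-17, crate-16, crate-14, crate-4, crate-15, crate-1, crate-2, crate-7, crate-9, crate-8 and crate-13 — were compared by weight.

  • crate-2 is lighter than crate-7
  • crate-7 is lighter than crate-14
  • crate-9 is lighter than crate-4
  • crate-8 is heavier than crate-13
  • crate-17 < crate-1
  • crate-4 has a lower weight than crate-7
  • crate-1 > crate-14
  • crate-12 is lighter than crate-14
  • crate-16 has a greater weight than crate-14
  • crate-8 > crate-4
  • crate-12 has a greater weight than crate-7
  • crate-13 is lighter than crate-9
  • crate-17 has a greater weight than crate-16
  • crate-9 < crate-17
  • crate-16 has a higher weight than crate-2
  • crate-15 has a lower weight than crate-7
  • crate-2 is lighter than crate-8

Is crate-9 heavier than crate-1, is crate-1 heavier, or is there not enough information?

crate-1

Chaining the given relations: crate-9 < crate-4 < crate-7 < crate-12 < crate-14 < crate-16 < crate-17 < crate-1.
So crate-1 is heavier.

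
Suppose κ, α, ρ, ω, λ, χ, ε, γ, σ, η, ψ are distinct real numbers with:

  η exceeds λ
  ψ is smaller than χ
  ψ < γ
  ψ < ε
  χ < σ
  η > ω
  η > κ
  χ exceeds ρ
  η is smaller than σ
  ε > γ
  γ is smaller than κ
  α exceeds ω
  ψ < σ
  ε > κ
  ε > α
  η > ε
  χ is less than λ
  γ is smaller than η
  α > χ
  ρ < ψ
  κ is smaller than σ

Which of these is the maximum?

ρ is not greatest since ρ < χ; ψ is not greatest since ψ < γ; ω is not greatest since ω < α; γ is not greatest since γ < κ; κ is not greatest since κ < η; χ is not greatest since χ < α; λ is not greatest since λ < η; α is not greatest since α < ε; ε is not greatest since ε < η; η is not greatest since η < σ.
Only σ has nothing above it, so σ is the maximum.

σ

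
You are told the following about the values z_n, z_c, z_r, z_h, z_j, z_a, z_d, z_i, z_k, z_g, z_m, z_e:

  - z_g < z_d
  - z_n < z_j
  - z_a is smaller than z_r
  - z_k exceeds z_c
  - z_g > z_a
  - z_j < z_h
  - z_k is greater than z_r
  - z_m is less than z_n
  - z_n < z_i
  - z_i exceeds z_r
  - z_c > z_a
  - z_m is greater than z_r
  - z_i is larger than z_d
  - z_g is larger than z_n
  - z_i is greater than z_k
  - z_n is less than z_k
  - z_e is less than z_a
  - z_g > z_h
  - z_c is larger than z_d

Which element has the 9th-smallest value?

Chaining the given pairs: z_e < z_a < z_r < z_m < z_n < z_j < z_h < z_g < z_d < z_c < z_k < z_i.
The 9th smallest is z_d.

z_d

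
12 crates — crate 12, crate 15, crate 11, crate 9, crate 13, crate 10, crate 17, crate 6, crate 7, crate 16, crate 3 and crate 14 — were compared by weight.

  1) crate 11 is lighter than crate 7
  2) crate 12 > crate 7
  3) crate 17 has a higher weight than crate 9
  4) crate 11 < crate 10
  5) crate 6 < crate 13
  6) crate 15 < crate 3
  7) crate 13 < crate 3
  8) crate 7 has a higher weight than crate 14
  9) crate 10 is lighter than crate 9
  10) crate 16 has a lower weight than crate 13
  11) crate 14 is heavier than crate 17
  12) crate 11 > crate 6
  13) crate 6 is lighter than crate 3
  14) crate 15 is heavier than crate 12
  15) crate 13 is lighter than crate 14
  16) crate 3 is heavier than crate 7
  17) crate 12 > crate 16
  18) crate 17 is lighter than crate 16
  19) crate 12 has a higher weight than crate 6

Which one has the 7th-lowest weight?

The consecutive relations fix a unique order: crate 6 < crate 11 < crate 10 < crate 9 < crate 17 < crate 16 < crate 13 < crate 14 < crate 7 < crate 12 < crate 15 < crate 3.
The 7th smallest is crate 13.

crate 13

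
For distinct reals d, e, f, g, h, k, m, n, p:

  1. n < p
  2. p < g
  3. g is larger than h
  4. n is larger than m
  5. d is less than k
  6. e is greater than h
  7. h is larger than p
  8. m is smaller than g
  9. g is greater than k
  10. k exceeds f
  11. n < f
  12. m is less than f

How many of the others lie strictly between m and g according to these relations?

5

Chaining upward from m reaches: n, p, h, f, k, e.
Chaining downward from g reaches: n, p, h, d, f, k.
Strictly between m and g are those in both lists: n, p, h, f, k — 5 elements.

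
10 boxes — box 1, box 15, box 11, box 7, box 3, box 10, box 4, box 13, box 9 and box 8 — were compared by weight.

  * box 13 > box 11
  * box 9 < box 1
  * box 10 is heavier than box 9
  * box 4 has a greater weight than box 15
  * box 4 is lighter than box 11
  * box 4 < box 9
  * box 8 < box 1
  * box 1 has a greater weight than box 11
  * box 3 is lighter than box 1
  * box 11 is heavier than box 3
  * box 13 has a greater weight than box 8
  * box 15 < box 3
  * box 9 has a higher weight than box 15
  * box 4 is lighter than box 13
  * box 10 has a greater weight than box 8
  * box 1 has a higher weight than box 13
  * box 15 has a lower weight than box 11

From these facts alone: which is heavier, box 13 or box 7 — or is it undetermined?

Following every chain through box 7: nothing is chained to box 7.
box 13 is not reached, and no chain runs the other way from box 13 to box 7.
So the given relations leave the order of box 7 and box 13 undetermined.

undetermined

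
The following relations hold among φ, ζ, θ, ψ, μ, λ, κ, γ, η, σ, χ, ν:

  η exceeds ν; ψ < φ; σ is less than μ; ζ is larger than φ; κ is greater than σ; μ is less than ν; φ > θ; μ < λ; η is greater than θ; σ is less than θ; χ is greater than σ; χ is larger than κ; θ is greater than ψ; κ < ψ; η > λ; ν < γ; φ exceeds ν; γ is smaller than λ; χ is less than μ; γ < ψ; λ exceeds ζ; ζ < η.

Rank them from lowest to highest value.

Each adjacent pair is fixed by a given relation: σ < κ; κ < χ; χ < μ; μ < ν; ν < γ; γ < ψ; ψ < θ; θ < φ; φ < ζ; ζ < λ; λ < η. Chaining them end to end gives the full order.

σ < κ < χ < μ < ν < γ < ψ < θ < φ < ζ < λ < η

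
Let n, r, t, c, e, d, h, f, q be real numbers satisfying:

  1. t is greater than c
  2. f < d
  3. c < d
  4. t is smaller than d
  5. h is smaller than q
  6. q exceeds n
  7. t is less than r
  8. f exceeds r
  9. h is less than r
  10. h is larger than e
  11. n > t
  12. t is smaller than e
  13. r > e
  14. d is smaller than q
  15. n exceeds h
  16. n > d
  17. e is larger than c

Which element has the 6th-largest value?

The consecutive relations fix a unique order: c < t < e < h < r < f < d < n < q.
The 6th largest is h.

h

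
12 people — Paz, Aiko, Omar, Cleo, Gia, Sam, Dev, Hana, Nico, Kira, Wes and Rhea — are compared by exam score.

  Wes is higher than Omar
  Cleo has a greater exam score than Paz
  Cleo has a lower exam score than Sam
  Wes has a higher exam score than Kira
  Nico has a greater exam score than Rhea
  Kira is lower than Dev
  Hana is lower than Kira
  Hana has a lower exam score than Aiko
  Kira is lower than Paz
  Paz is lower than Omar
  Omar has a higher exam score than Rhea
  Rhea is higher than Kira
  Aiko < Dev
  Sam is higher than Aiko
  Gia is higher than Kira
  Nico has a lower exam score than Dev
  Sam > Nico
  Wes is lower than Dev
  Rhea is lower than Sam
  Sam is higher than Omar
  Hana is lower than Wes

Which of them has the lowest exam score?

Hana

Aiko is not least since Hana < Aiko; Kira is not least since Hana < Kira; Paz is not least since Kira < Paz; Rhea is not least since Kira < Rhea; Cleo is not least since Paz < Cleo; Gia is not least since Kira < Gia; Omar is not least since Paz < Omar; Nico is not least since Rhea < Nico; Sam is not least since Rhea < Sam; Wes is not least since Omar < Wes; Dev is not least since Kira < Dev.
Only Hana has nothing below it, so Hana is the lowest exam score.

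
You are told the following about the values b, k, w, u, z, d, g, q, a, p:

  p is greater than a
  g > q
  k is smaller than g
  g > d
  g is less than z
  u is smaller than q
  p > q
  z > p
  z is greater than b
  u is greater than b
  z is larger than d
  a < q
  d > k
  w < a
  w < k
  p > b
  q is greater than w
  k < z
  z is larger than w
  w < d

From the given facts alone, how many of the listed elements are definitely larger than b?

5

From b the given relations immediately reach u, p, z.
From those, q — 4 in total.
From those, g — 5 in total.
Nothing else is reachable above b; 5 in all.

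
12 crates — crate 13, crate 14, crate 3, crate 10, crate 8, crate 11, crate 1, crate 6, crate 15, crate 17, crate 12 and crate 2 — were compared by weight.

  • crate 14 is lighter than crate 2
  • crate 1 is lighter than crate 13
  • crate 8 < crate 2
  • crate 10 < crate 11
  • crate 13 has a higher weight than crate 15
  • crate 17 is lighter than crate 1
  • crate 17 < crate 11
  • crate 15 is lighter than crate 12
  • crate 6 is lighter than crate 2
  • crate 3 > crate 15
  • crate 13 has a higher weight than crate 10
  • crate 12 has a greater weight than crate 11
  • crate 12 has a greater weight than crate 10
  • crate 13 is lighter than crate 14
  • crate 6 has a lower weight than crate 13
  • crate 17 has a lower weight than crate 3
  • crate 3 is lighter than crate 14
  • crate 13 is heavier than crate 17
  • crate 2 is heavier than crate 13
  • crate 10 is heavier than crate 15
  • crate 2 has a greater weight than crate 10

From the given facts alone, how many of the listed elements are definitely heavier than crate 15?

Directly above crate 15: crate 10, crate 3, crate 13, crate 12.
One step further: crate 11, crate 14, crate 2 (7 so far).
Nothing else is reachable above crate 15; 7 in all.

7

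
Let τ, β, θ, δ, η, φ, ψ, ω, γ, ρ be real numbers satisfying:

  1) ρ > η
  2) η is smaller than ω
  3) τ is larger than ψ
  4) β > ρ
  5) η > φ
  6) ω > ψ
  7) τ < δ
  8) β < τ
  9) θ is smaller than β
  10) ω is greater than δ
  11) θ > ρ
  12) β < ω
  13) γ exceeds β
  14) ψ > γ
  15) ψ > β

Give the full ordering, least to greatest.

The consecutive links are each given: φ < η; η < ρ; ρ < θ; θ < β; β < γ; γ < ψ; ψ < τ; τ < δ; δ < ω.

φ < η < ρ < θ < β < γ < ψ < τ < δ < ω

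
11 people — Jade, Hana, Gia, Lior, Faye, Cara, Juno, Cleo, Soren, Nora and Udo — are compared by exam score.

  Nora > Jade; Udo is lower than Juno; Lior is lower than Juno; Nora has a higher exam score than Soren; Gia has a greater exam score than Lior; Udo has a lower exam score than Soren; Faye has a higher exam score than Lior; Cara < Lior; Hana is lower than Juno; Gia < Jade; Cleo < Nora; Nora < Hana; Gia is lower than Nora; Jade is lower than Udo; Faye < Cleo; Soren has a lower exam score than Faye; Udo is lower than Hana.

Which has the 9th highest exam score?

Chaining the given pairs: Cara < Lior < Gia < Jade < Udo < Soren < Faye < Cleo < Nora < Hana < Juno.
Counting 9 from the largest end gives Gia.

Gia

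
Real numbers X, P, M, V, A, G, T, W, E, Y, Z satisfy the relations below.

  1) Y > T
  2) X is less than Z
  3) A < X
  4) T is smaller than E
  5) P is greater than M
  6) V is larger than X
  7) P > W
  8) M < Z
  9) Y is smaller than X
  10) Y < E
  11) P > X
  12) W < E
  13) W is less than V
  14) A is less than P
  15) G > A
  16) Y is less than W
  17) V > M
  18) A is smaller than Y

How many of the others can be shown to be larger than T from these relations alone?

7

From T the given relations immediately reach Y, E.
From those, X, W — 4 in total.
From those, V, P, Z — 7 in total.
Nothing else is reachable above T; 7 in all.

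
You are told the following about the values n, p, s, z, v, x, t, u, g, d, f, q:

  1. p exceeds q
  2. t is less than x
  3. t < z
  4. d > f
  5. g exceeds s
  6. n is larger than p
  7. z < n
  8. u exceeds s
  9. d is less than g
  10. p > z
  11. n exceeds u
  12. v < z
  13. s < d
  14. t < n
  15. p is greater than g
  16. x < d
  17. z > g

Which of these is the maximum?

t is not greatest since t < x; s is not greatest since s < u; u is not greatest since u < n; f is not greatest since f < d; x is not greatest since x < d; q is not greatest since q < p; d is not greatest since d < g; g is not greatest since g < p; v is not greatest since v < z; z is not greatest since z < p; p is not greatest since p < n.
Only n has nothing above it, so n is the maximum.

n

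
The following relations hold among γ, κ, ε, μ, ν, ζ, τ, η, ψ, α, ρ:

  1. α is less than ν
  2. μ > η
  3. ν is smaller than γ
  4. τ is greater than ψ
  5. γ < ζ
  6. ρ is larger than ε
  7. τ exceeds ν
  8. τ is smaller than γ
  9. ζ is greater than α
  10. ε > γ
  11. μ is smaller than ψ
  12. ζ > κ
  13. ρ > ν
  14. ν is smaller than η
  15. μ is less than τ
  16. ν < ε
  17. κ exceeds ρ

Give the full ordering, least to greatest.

α < ν < η < μ < ψ < τ < γ < ε < ρ < κ < ζ

Each adjacent pair is fixed by a given relation: α < ν; ν < η; η < μ; μ < ψ; ψ < τ; τ < γ; γ < ε; ε < ρ; ρ < κ; κ < ζ. Chaining them end to end gives the full order.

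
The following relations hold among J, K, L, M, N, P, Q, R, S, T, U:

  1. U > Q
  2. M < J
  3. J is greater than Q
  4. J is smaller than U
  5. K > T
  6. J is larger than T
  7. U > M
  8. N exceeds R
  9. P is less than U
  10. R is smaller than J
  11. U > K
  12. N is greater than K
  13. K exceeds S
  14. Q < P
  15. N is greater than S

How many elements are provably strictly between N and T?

The relations place T below N. An element lies strictly between them when it is forced above T and also forced below N.
Above T: {J, K, U}. Below N: {R, S, K}.
Intersection: {K} — 1.

1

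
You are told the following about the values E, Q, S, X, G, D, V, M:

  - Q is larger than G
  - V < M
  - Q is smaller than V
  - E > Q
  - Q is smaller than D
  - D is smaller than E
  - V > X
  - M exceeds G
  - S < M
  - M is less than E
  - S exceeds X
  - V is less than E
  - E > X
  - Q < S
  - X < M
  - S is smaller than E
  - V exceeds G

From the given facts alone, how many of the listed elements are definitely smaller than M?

Directly below M: G, X, S, V.
One step further: Q (5 so far).
No other element is forced below M by the given relations, so the count is 5.

5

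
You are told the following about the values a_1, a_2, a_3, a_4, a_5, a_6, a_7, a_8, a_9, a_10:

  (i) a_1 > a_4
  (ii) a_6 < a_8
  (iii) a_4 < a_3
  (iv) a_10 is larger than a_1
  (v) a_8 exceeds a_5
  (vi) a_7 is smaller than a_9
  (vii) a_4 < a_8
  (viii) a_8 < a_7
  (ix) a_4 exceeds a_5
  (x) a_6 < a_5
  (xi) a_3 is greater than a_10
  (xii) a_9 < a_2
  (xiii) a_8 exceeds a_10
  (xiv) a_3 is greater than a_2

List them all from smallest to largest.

Each adjacent pair is fixed by a given relation: a_6 < a_5; a_5 < a_4; a_4 < a_1; a_1 < a_10; a_10 < a_8; a_8 < a_7; a_7 < a_9; a_9 < a_2; a_2 < a_3. Chaining them end to end gives the full order.

a_6 < a_5 < a_4 < a_1 < a_10 < a_8 < a_7 < a_9 < a_2 < a_3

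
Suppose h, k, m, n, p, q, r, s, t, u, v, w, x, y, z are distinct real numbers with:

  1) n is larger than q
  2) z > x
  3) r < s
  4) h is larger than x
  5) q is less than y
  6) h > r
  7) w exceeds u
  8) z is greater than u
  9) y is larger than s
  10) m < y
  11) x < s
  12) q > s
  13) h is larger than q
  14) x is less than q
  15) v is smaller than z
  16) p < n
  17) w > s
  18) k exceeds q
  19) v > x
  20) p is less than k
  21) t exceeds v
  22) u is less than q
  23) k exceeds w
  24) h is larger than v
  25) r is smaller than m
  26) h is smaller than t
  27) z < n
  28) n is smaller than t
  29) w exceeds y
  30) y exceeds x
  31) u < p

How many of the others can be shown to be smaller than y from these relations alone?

6

The elements the relations force below y are r, u, x, m, s, q — no chain reaches any other.
That is 6.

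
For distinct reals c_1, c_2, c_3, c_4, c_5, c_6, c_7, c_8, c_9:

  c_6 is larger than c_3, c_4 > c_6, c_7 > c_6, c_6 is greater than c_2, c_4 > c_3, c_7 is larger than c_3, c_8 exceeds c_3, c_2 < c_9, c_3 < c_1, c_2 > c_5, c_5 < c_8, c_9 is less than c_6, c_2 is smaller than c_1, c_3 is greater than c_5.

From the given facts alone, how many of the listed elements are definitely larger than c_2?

Directly above c_2: c_9, c_6, c_1.
One step further: c_4, c_7 (5 so far).
No other element is forced above c_2 by the given relations, so the count is 5.

5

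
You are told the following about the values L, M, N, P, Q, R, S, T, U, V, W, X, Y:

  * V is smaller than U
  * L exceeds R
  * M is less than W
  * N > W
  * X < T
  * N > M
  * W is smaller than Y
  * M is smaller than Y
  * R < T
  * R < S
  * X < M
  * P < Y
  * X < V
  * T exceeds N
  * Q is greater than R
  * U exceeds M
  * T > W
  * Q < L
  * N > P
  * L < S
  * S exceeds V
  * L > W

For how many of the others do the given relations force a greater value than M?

7

The elements the relations force above M are U, W, N, Y, L, S, T — no chain reaches any other.
That is 7.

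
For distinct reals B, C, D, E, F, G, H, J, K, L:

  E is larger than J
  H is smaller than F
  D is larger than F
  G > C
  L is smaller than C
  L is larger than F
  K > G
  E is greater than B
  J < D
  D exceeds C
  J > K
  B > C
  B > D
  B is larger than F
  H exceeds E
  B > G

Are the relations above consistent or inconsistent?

inconsistent

We have H < F stated directly, yet also F < L < C < G < K < J < D < B < E < H by chaining the others — so F < H. Contradiction.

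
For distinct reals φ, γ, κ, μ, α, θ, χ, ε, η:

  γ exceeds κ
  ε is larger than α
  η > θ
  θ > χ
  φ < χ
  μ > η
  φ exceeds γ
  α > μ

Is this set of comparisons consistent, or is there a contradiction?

Every relation is compatible with κ < γ < φ < χ < θ < η < μ < α < ε; the set is consistent.

consistent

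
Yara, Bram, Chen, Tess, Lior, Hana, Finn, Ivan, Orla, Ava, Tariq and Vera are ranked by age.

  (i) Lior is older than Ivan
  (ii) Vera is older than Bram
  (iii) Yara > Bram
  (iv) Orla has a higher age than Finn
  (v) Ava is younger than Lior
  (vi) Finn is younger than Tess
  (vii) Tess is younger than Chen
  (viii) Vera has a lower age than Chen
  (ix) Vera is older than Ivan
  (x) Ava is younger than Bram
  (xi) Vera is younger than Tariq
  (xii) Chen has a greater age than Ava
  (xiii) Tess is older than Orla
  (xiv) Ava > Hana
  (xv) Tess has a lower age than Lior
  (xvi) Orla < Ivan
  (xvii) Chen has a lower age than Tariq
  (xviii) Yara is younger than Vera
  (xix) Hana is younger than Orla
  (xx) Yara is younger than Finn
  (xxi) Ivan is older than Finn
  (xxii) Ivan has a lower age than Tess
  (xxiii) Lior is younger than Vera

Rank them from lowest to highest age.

Each adjacent pair is fixed by a given relation: Hana < Ava; Ava < Bram; Bram < Yara; Yara < Finn; Finn < Orla; Orla < Ivan; Ivan < Tess; Tess < Lior; Lior < Vera; Vera < Chen; Chen < Tariq. Chaining them end to end gives the full order.

Hana < Ava < Bram < Yara < Finn < Orla < Ivan < Tess < Lior < Vera < Chen < Tariq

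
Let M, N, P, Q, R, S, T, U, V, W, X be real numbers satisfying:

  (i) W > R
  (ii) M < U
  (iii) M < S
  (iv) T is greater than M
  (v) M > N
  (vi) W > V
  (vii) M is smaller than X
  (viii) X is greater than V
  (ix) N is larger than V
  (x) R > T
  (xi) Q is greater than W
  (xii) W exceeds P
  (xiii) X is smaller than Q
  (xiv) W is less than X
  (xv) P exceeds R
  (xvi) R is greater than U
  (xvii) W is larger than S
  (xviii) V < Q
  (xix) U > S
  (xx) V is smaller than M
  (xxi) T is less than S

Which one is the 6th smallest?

Piecing the relations together gives one ordering: V < N < M < T < S < U < R < P < W < X < Q.
The 6th smallest is U.

U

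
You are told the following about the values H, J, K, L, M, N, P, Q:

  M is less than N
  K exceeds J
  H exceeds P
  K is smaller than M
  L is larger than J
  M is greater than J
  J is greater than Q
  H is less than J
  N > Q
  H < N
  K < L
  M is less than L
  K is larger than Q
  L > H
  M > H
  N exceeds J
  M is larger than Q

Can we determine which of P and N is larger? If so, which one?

N

Chaining the given relations: P < H < J < K < M < N.
So N is larger.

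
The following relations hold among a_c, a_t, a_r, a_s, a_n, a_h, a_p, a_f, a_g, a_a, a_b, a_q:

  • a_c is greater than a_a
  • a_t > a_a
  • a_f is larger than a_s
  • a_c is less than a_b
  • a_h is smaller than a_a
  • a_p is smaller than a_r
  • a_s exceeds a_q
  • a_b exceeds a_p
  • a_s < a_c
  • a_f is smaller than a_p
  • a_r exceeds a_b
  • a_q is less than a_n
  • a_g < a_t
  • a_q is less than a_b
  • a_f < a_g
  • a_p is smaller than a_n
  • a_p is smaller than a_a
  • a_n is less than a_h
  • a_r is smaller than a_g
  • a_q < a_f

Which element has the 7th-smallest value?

a_a

Piecing the relations together gives one ordering: a_q < a_s < a_f < a_p < a_n < a_h < a_a < a_c < a_b < a_r < a_g < a_t.
Counting 7 from the smallest end gives a_a.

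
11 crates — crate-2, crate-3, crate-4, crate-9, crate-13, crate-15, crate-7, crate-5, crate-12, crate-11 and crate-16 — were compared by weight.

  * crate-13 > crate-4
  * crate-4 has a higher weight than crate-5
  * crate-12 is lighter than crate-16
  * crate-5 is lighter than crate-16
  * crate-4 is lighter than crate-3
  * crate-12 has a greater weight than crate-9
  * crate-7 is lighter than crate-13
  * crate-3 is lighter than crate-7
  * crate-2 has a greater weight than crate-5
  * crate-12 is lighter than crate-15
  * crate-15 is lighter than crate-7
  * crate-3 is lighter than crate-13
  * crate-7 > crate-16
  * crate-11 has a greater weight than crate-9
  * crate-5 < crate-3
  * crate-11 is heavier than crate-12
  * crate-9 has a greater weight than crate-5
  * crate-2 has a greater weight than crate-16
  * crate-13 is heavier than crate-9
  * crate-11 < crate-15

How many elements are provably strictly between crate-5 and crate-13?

8

Chaining upward from crate-5 reaches: crate-9, crate-4, crate-12, crate-11, crate-16, crate-2, crate-15, crate-3, crate-7.
Chaining downward from crate-13 reaches: crate-9, crate-4, crate-12, crate-11, crate-16, crate-15, crate-3, crate-7.
Strictly between crate-5 and crate-13 are those in both lists: crate-9, crate-4, crate-12, crate-11, crate-16, crate-15, crate-3, crate-7 — 8 elements.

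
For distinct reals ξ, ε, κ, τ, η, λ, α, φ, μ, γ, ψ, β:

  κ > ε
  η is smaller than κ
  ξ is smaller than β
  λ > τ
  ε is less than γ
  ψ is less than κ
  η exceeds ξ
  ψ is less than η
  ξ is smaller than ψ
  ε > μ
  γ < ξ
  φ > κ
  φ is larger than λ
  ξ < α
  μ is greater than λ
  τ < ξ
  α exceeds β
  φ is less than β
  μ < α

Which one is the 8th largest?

Chaining the given pairs: τ < λ < μ < ε < γ < ξ < ψ < η < κ < φ < β < α.
The 8th largest is γ.

γ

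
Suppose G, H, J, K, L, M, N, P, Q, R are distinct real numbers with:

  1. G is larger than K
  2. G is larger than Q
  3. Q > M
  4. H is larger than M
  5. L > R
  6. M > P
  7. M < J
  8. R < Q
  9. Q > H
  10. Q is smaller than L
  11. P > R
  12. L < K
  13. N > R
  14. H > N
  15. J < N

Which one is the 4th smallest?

J

Chaining the given pairs: R < P < M < J < N < H < Q < L < K < G.
The 4th smallest is J.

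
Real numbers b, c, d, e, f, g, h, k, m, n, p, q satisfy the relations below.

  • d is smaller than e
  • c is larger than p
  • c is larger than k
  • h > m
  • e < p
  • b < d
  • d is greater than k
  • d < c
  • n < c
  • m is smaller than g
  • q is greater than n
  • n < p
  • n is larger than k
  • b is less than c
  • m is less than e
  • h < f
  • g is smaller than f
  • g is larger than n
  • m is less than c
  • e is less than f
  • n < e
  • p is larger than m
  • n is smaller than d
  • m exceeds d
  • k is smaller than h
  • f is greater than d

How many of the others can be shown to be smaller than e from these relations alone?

The elements the relations force below e are k, b, n, d, m — no chain reaches any other.
That is 5.

5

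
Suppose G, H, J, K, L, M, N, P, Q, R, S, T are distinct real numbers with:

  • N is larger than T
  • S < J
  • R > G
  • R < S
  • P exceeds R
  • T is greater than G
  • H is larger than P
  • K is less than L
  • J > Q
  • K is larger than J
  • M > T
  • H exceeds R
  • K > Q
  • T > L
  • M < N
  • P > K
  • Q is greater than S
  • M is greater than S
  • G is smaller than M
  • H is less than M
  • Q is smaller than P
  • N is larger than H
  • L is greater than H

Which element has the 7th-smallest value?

The consecutive relations fix a unique order: G < R < S < Q < J < K < P < H < L < T < M < N.
The 7th smallest is P.

P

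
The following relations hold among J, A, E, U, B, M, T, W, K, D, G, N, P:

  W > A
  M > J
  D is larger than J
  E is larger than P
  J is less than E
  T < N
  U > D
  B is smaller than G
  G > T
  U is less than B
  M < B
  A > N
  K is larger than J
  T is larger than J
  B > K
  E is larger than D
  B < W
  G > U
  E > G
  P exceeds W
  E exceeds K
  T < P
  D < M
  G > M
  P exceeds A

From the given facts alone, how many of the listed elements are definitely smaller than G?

The elements the relations force below G are J, K, T, D, M, U, B — no chain reaches any other.
That is 7.

7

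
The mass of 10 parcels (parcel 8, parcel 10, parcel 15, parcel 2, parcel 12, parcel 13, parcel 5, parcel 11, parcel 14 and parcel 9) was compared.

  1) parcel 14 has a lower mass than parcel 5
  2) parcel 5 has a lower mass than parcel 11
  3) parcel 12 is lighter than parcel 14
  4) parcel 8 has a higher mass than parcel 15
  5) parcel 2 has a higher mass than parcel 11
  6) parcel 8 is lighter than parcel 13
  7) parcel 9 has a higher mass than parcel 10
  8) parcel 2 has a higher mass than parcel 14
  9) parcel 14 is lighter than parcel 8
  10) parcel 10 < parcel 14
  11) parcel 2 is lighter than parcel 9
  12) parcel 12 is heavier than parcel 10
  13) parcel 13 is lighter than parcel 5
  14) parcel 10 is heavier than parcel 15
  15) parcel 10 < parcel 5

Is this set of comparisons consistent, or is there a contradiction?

Every relation is compatible with parcel 15 < parcel 10 < parcel 12 < parcel 14 < parcel 8 < parcel 13 < parcel 5 < parcel 11 < parcel 2 < parcel 9; the set is consistent.

consistent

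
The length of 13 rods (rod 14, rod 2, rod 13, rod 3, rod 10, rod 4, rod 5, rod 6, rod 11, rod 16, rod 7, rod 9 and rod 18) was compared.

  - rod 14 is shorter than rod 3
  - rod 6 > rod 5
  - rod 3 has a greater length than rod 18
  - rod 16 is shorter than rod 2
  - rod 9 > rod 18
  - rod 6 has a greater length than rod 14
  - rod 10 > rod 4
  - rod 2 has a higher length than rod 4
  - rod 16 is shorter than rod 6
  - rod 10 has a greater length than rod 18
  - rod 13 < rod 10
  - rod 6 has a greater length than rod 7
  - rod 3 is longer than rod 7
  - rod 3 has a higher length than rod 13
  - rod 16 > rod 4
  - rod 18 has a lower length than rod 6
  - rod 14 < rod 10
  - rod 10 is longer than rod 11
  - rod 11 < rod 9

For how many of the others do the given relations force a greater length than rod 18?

Directly above rod 18: rod 9, rod 3, rod 10, rod 6.
No other element is forced above rod 18 by the given relations, so the count is 4.

4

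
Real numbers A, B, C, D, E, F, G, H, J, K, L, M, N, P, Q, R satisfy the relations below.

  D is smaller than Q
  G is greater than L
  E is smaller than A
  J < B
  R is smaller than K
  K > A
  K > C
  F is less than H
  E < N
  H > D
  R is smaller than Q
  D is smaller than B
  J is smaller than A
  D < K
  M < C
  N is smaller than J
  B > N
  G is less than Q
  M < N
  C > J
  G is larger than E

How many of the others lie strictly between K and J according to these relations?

Chaining upward from J reaches: A, C, B.
Chaining downward from K reaches: R, E, M, D, N, A, C.
Strictly between J and K are those in both lists: A, C — 2 elements.

2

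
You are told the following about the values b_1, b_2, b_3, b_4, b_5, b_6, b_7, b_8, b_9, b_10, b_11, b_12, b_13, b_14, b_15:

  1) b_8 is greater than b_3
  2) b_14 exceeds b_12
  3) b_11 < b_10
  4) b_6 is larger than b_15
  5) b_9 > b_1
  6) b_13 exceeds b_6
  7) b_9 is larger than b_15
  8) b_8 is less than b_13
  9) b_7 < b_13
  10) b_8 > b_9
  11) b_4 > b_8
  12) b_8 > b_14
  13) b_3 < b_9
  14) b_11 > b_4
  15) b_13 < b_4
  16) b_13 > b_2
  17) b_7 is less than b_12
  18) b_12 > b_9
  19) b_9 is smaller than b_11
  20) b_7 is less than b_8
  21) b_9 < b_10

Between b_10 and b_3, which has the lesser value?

Following the relations from b_3: b_3 < b_9 < b_12 < b_14 < b_8 < b_13 < b_4 < b_11 < b_10.
So b_3 < b_10; b_3 is the smaller of the two.

b_3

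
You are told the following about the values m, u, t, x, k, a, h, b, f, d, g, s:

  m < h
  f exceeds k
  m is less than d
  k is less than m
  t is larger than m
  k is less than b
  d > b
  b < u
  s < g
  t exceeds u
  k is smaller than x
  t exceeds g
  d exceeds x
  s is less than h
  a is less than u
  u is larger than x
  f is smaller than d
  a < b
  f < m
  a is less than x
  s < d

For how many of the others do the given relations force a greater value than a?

5

The elements the relations force above a are b, x, u, t, d — no chain reaches any other.
That is 5.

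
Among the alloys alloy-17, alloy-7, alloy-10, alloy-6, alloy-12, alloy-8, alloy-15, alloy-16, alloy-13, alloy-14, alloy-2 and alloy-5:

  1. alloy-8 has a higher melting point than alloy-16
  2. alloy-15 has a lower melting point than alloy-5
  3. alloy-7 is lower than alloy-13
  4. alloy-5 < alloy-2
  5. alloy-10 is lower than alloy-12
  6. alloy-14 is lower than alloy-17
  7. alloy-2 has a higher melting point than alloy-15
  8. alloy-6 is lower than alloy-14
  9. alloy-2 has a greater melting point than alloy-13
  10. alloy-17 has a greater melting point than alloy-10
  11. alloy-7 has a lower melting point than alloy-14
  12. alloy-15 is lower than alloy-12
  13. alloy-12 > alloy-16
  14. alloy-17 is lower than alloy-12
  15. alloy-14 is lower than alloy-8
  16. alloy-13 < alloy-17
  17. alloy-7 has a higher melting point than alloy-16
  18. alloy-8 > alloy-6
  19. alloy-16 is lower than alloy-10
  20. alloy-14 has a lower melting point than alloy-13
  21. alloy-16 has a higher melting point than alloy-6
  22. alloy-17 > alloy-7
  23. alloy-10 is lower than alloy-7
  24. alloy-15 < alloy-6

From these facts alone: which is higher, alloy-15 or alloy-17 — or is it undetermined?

alloy-17

The relevant relations are alloy-15 < alloy-6; alloy-6 < alloy-16; alloy-16 < alloy-10; alloy-10 < alloy-7; alloy-7 < alloy-14; alloy-14 < alloy-13; alloy-13 < alloy-17.
Chaining these gives alloy-15 < alloy-6 < alloy-16 < alloy-10 < alloy-7 < alloy-14 < alloy-13 < alloy-17.
So alloy-17 is higher.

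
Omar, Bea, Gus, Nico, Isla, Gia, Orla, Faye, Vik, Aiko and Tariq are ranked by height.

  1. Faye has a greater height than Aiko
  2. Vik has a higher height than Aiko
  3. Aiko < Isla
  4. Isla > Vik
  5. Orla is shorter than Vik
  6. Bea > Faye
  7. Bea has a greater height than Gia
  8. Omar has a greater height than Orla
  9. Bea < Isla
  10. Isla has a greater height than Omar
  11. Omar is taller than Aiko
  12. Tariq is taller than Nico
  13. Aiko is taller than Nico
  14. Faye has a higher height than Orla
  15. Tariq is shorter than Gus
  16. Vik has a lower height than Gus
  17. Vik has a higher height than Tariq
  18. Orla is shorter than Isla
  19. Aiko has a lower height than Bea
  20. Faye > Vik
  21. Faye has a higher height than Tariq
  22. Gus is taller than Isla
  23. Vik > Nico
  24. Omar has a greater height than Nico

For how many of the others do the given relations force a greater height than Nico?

8

The elements the relations force above Nico are Tariq, Aiko, Vik, Faye, Omar, Bea, Isla, Gus — no chain reaches any other.
That is 8.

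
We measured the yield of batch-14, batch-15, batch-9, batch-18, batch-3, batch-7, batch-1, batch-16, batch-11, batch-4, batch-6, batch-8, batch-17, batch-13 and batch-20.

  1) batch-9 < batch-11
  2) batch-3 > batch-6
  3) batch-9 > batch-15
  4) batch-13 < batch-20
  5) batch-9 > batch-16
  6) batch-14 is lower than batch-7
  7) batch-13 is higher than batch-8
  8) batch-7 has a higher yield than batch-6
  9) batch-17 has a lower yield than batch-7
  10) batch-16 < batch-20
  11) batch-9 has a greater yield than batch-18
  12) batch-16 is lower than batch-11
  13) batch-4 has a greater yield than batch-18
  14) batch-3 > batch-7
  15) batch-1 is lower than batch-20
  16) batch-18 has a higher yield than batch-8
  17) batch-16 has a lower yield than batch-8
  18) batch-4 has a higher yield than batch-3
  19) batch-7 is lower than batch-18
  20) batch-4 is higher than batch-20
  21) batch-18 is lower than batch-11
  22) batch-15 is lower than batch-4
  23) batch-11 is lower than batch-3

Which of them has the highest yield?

batch-4

batch-16 is not greatest since batch-16 < batch-20; batch-15 is not greatest since batch-15 < batch-4; batch-14 is not greatest since batch-14 < batch-7; batch-6 is not greatest since batch-6 < batch-3; batch-17 is not greatest since batch-17 < batch-7; batch-1 is not greatest since batch-1 < batch-20; batch-7 is not greatest since batch-7 < batch-18; batch-8 is not greatest since batch-8 < batch-13; batch-18 is not greatest since batch-18 < batch-11; batch-13 is not greatest since batch-13 < batch-20; batch-9 is not greatest since batch-9 < batch-11; batch-20 is not greatest since batch-20 < batch-4; batch-11 is not greatest since batch-11 < batch-3; batch-3 is not greatest since batch-3 < batch-4.
Only batch-4 has nothing above it, so batch-4 is the highest yield.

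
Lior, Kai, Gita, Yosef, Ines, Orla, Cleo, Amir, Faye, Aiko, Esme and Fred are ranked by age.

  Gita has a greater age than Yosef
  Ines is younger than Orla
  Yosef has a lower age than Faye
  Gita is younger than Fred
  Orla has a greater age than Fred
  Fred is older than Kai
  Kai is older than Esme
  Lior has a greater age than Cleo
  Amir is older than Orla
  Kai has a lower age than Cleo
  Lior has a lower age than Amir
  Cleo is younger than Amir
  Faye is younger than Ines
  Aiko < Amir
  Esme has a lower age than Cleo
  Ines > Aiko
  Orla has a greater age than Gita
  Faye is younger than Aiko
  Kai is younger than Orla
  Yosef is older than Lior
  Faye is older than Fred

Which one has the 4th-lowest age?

Lior

The consecutive relations fix a unique order: Esme < Kai < Cleo < Lior < Yosef < Gita < Fred < Faye < Aiko < Ines < Orla < Amir.
The 4th smallest is Lior.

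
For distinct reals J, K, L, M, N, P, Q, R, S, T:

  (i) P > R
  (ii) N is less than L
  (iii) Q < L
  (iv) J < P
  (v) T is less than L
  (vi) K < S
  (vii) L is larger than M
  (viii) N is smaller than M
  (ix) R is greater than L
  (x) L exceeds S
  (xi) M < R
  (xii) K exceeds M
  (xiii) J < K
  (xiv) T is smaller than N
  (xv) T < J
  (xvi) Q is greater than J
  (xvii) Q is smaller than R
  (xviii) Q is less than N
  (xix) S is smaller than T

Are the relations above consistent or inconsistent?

Chaining the given relations yields T < J < Q < N < M < K < S, so T < S. But one relation states S < T. These cannot both hold.

inconsistent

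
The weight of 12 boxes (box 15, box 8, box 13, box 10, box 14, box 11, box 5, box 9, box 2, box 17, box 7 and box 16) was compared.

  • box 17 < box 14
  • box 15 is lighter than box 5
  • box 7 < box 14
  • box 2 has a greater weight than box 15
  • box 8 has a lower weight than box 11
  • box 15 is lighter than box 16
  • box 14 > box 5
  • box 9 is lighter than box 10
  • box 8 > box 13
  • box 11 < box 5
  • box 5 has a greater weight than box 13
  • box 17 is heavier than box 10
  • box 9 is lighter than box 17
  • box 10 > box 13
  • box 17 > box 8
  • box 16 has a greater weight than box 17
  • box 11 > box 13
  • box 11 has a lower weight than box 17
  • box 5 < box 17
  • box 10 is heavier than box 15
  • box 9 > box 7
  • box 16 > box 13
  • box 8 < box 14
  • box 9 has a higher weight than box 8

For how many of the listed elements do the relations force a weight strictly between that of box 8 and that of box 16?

5

The relations place box 8 below box 16. An element lies strictly between them when it is forced above box 8 and also forced below box 16.
Above box 8: {box 11, box 5, box 9, box 10, box 17, box 14}. Below box 16: {box 15, box 13, box 7, box 11, box 5, box 9, box 10, box 17}.
Intersection: {box 11, box 5, box 9, box 10, box 17} — 5.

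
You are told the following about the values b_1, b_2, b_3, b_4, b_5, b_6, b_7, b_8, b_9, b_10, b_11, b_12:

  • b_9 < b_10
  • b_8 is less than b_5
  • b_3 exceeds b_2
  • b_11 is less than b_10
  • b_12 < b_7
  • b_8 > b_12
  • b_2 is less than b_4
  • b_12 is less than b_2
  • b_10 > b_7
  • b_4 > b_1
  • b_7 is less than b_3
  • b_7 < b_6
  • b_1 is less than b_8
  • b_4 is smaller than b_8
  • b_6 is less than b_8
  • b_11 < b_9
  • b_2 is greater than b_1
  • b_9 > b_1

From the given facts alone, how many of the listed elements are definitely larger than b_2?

The elements the relations force above b_2 are b_4, b_8, b_3, b_5 — no chain reaches any other.
That is 4.

4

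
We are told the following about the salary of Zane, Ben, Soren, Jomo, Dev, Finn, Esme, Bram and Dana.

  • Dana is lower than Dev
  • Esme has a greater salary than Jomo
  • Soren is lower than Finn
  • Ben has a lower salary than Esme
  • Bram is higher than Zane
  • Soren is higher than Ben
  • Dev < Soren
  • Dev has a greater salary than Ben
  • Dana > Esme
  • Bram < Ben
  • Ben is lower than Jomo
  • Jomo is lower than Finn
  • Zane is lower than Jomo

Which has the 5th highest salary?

Esme

Piecing the relations together gives one ordering: Zane < Bram < Ben < Jomo < Esme < Dana < Dev < Soren < Finn.
The 5th largest is Esme.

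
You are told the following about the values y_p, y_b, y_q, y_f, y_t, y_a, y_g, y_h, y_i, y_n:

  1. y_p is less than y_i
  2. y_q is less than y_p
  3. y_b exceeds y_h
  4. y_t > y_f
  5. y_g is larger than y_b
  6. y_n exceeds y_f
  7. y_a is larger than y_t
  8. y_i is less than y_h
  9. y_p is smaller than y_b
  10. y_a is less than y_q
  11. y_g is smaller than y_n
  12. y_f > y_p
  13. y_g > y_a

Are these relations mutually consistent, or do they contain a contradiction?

inconsistent

We have y_p < y_f stated directly, yet also y_f < y_t < y_a < y_q < y_p by chaining the others — so y_f < y_p. Contradiction.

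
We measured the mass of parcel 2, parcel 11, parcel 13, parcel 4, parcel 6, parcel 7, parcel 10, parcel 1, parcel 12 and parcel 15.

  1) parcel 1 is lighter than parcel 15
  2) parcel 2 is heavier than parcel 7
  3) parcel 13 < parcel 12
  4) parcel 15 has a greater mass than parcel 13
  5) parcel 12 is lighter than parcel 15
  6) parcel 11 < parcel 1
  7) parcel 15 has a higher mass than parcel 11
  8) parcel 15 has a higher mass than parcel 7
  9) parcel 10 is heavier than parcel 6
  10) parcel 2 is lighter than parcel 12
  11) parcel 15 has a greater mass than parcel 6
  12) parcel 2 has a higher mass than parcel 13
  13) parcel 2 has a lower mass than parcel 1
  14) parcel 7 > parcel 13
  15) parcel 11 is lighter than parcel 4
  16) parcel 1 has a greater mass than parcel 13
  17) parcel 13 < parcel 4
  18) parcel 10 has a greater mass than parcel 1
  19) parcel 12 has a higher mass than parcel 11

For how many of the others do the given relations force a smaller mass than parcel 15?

Directly below parcel 15: parcel 11, parcel 13, parcel 7, parcel 6, parcel 1, parcel 12.
One step further: parcel 2 (7 so far).
Nothing else is reachable below parcel 15; 7 in all.

7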